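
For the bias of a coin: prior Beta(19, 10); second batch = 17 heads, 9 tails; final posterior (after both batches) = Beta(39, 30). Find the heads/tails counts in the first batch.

3 heads and 11 tails

Because Beta–binomial updating is additive in the counts, the combined data contributed (α_post−α_prior, β_post−β_prior) successes and failures.
Total across both batches: 39−19=20 heads, 30−10=20 tails.
Subtract the second batch: 20−17=3 heads and 20−9=11 tails.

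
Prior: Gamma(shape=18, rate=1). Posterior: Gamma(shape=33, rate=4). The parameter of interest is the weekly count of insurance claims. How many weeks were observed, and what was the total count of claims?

n = 3 weeks with total 15 claims

A Gamma(α, β) prior (rate parametrization) on a Poisson rate with n observations summing to S gives posterior Gamma(α+S, β+n).
Matching: Σxᵢ = 33 − 18 = 15 and n = 4 − 1 = 3.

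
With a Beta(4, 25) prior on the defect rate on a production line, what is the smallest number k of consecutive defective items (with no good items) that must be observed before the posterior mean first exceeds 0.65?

k = 43

After k defective items and 0 good items the posterior is Beta(4+k, 25), with mean (4+k)/(4+25+k).
Set (4+k)/(29+k) > 0.65 and solve: k > (0.65·29 − 4)/(1 − 0.65) = 42.429.
The smallest integer exceeding 42.429 is 43.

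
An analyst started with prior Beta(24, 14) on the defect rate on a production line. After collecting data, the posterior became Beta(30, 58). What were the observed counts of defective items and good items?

Under Beta–binomial conjugacy the posterior parameters are (α+s, β+f).
So s = 30 − 24 = 6 and f = 58 − 14 = 44.

6 defective items and 44 good items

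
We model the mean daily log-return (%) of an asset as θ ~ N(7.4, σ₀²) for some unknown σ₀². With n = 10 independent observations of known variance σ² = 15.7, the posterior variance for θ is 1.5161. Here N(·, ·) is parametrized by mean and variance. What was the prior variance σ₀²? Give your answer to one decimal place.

For the Normal–Normal model with known σ², precisions add: τ_n = τ₀ + n/σ².
So 1/σ₀² = 1/1.5161 − 10/15.7 = 0.659587 − 0.636943 = 0.022644.
Hence σ₀² = 1/0.022644 ≈ 44.2.

σ₀² = 44.2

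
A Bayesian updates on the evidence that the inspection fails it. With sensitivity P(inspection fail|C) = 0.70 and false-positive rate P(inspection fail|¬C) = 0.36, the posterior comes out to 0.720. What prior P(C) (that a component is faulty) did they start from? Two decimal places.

Bayes' rule in odds form gives O(C|E) = O(C)·[P(E|C)/P(E|¬C)], hence O(C) = O(C|E)/LR.
Posterior odds = 0.720/(1−0.720) = 2.5714. LR = 0.70/0.36 = 1.9444.
Prior odds = 2.5714/1.9444 = 1.3225, so P(C) = 1.3225/(1+1.3225) ≈ 0.57.

P(C) = 0.57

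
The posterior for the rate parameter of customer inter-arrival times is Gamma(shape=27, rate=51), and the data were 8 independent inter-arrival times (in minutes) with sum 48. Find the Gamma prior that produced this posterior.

Gamma(shape=19, rate=3)

Gamma–exponential conjugacy: posterior shape = α + n, posterior rate = β + Σtᵢ.
So α = 27 − 8 = 19 and β = 51 − 48 = 3.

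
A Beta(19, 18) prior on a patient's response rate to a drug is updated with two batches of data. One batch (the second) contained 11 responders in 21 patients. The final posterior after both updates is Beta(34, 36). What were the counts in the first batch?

Because Beta–binomial updating is additive in the counts, the combined data contributed (α_post−α_prior, β_post−β_prior) successes and failures.
Total across both batches: 34−19=15 responders, 36−18=18 non-responders.
Subtract the second batch: 15−11=4 responders and 18−10=8 non-responders.

4 responders and 8 non-responders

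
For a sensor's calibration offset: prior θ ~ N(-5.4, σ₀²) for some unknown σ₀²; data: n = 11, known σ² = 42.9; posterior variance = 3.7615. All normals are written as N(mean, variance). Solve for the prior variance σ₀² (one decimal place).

Posterior precision equals prior precision plus data precision: 1/σ_n² = 1/σ₀² + n/σ².
So 1/σ₀² = 1/3.7615 − 11/42.9 = 0.265851 − 0.256410 = 0.009441.
Hence σ₀² = 1/0.009441 ≈ 105.9.

σ₀² = 105.9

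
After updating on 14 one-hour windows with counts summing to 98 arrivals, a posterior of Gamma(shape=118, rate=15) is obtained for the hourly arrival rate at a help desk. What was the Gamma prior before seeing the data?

Gamma(shape=20, rate=1)

A Gamma(α, β) prior (rate parametrization) on a Poisson rate with n observations summing to S gives posterior Gamma(α+S, β+n).
So α = 118 − 98 = 20 and β = 15 − 14 = 1.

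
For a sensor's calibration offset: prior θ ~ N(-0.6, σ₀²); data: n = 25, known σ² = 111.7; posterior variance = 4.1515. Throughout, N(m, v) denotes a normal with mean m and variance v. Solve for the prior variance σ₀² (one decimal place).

σ₀² = 58.6

For the Normal–Normal model with known σ², precisions add: τ_n = τ₀ + n/σ².
So 1/σ₀² = 1/4.1515 − 25/111.7 = 0.240877 − 0.223814 = 0.017063.
Hence σ₀² = 1/0.017063 ≈ 58.6.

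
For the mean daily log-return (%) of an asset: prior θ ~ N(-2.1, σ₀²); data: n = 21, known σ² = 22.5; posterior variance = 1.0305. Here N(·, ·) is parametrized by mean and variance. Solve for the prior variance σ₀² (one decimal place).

Posterior precision equals prior precision plus data precision: 1/σ_n² = 1/σ₀² + n/σ².
So 1/σ₀² = 1/1.0305 − 21/22.5 = 0.970403 − 0.933333 = 0.037070.
Hence σ₀² = 1/0.037070 ≈ 27.0.

σ₀² = 27.0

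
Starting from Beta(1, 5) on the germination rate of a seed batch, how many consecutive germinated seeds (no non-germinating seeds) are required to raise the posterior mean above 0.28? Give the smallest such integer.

After k germinated seeds and 0 non-germinating seeds the posterior is Beta(1+k, 5), with mean (1+k)/(1+5+k).
Set (1+k)/(6+k) > 0.28 and solve: k > (0.28·6 − 1)/(1 − 0.28) = 0.944.
The smallest integer exceeding 0.944 is 1, and checking k=1: (2)/(7) = 0.2857 > 0.28.

k = 1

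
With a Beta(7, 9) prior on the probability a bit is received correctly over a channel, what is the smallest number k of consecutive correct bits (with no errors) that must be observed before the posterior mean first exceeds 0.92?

k = 97

After k correct bits and 0 errors the posterior is Beta(7+k, 9), with mean (7+k)/(7+9+k).
Set (7+k)/(16+k) > 0.92 and solve: k > (0.92·16 − 7)/(1 − 0.92) = 96.500.
The smallest integer exceeding 96.500 is 97, and checking k=97: (104)/(113) = 0.9204 > 0.92.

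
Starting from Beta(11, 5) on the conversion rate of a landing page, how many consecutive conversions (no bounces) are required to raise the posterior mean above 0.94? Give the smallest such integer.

After k conversions and 0 bounces the posterior is Beta(11+k, 5), with mean (11+k)/(11+5+k).
Set (11+k)/(16+k) > 0.94 and solve: k > (0.94·16 − 11)/(1 − 0.94) = 67.333.
The smallest integer exceeding 67.333 is 68.

k = 68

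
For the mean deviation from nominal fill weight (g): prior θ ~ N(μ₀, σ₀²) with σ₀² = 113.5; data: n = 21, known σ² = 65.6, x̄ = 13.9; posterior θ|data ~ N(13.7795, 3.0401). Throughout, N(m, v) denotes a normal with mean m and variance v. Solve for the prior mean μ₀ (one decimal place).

With known observation variance, the Normal–Normal posterior has precision τ_n = τ₀ + n/σ² and mean μ_n = (τ₀μ₀ + (n/σ²)x̄)/τ_n.
Here τ₀ = 1/113.5 = 0.008811 and τ_data = 21/65.6 = 0.320122, so τ_n = 0.328933.
Rearranging for μ₀: μ₀ = (μ_n·τ_n − τ_data·x̄)/τ₀ = (13.7795·0.328933 − 0.320122·13.9) / 0.008811 = 0.082836/0.008811 ≈ 9.4.

μ₀ = 9.4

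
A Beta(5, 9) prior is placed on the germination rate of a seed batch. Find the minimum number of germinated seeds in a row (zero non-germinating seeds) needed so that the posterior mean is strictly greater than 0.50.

After k germinated seeds and 0 non-germinating seeds the posterior is Beta(5+k, 9), with mean (5+k)/(5+9+k).
Set (5+k)/(14+k) > 0.50 and solve: k > (0.50·14 − 5)/(1 − 0.50) = 4.000.
The smallest integer exceeding 4.000 is 5, and checking k=5: (10)/(19) = 0.5263 > 0.50.

k = 5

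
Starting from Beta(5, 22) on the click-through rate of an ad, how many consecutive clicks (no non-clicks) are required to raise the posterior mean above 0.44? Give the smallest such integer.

k = 13

After k clicks and 0 non-clicks the posterior is Beta(5+k, 22), with mean (5+k)/(5+22+k).
Set (5+k)/(27+k) > 0.44 and solve: k > (0.44·27 − 5)/(1 − 0.44) = 12.286.
The smallest integer exceeding 12.286 is 13.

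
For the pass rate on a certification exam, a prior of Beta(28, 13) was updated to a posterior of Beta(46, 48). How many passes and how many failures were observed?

A Beta(α, β) prior with s successes and f failures in binomial data gives a Beta(α+s, β+f) posterior.
Match parameters: s=46−28=18, f=48−13=35.

18 passes and 35 failures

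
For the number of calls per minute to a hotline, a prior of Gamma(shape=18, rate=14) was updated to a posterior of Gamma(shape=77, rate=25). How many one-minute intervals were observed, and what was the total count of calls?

Gamma–Poisson conjugacy: posterior shape = α + Σxᵢ, posterior rate = β + n.
Matching: Σxᵢ = 77 − 18 = 59 and n = 25 − 14 = 11.

n = 11 one-minute intervals with total 59 calls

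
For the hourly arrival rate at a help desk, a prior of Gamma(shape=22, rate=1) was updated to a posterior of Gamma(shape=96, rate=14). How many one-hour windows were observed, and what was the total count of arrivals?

n = 13 one-hour windows with total 74 arrivals

A Gamma(α, β) prior (rate parametrization) on a Poisson rate with n observations summing to S gives posterior Gamma(α+S, β+n).
Matching: Σxᵢ = 96 − 22 = 74 and n = 14 − 1 = 13.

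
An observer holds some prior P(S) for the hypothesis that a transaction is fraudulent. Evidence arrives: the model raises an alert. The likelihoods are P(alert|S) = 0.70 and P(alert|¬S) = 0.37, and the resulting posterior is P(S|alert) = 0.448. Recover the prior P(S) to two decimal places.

P(S) = 0.30

In odds form, posterior odds = prior odds × likelihood ratio, so prior odds = posterior odds ÷ LR.
Posterior odds = 0.448/(1−0.448) = 0.8116. LR = 0.70/0.37 = 1.8919.
Prior odds = 0.8116/1.8919 = 0.4290, so P(S) = 0.4290/(1+0.4290) ≈ 0.30.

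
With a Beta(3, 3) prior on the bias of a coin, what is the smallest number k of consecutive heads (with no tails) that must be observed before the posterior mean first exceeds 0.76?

After k heads and 0 tails the posterior is Beta(3+k, 3), with mean (3+k)/(3+3+k).
Set (3+k)/(6+k) > 0.76 and solve: k > (0.76·6 − 3)/(1 − 0.76) = 6.500.
The smallest integer exceeding 6.500 is 7.

k = 7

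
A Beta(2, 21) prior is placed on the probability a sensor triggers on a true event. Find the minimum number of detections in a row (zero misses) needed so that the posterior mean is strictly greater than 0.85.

After k detections and 0 misses the posterior is Beta(2+k, 21), with mean (2+k)/(2+21+k).
Set (2+k)/(23+k) > 0.85 and solve: k > (0.85·23 − 2)/(1 − 0.85) = 117.000.
The smallest integer exceeding 117.000 is 118.

k = 118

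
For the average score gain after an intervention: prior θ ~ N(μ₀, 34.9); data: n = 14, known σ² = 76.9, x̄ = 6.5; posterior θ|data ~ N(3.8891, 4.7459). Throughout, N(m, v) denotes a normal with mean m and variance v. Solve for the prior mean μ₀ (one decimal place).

μ₀ = -12.7

The posterior mean is a precision-weighted average: μ_n = (τ₀μ₀ + τ_data·x̄)/(τ₀+τ_data), with τ₀=1/σ₀² and τ_data=n/σ².
Here τ₀ = 1/34.9 = 0.028653 and τ_data = 14/76.9 = 0.182055, so τ_n = 0.210708.
Rearranging for μ₀: μ₀ = (μ_n·τ_n − τ_data·x̄)/τ₀ = (3.8891·0.210708 − 0.182055·6.5) / 0.028653 = -0.363893/0.028653 ≈ -12.7.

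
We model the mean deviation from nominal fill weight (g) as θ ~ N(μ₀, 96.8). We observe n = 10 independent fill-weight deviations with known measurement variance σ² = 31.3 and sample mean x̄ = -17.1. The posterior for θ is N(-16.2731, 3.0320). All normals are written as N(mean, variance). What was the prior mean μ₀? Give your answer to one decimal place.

μ₀ = 9.3

The posterior mean is a precision-weighted average: μ_n = (τ₀μ₀ + τ_data·x̄)/(τ₀+τ_data), with τ₀=1/σ₀² and τ_data=n/σ².
Here τ₀ = 1/96.8 = 0.010331 and τ_data = 10/31.3 = 0.319489, so τ_n = 0.329820.
Rearranging for μ₀: μ₀ = (μ_n·τ_n − τ_data·x̄)/τ₀ = (-16.2731·0.329820 − 0.319489·-17.1) / 0.010331 = 0.096068/0.010331 ≈ 9.3.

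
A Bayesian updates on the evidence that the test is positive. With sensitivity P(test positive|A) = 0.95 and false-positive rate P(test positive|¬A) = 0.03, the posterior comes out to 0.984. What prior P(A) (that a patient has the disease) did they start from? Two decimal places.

In odds form, posterior odds = prior odds × likelihood ratio, so prior odds = posterior odds ÷ LR.
Posterior odds = 0.984/(1−0.984) = 61.5000. LR = 0.95/0.03 = 31.6667.
Prior odds = 61.5000/31.6667 = 1.9421, so P(A) = 1.9421/(1+1.9421) ≈ 0.66.

P(A) = 0.66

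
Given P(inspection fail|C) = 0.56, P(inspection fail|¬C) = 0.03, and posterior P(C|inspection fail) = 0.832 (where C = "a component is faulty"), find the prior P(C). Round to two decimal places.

In odds form, posterior odds = prior odds × likelihood ratio, so prior odds = posterior odds ÷ LR.
Posterior odds = 0.832/(1−0.832) = 4.9524. LR = 0.56/0.03 = 18.6667.
Prior odds = 4.9524/18.6667 = 0.2653, so P(C) = 0.2653/(1+0.2653) ≈ 0.21.

P(C) = 0.21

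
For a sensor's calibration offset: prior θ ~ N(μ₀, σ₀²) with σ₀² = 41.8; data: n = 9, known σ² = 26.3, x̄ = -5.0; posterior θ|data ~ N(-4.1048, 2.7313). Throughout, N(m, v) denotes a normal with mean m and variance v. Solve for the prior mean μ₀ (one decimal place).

μ₀ = 8.7

With known observation variance, the Normal–Normal posterior has precision τ_n = τ₀ + n/σ² and mean μ_n = (τ₀μ₀ + (n/σ²)x̄)/τ_n.
Here τ₀ = 1/41.8 = 0.023923 and τ_data = 9/26.3 = 0.342205, so τ_n = 0.366128.
Rearranging for μ₀: μ₀ = (μ_n·τ_n − τ_data·x̄)/τ₀ = (-4.1048·0.366128 − 0.342205·-5.0) / 0.023923 = 0.208143/0.023923 ≈ 8.7.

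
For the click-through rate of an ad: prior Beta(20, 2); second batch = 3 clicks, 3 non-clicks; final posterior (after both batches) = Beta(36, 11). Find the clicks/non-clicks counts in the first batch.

Because Beta–binomial updating is additive in the counts, the combined data contributed (α_post−α_prior, β_post−β_prior) successes and failures.
Total across both batches: 36−20=16 clicks, 11−2=9 non-clicks.
Subtract the second batch: 16−3=13 clicks and 9−3=6 non-clicks.

13 clicks and 6 non-clicks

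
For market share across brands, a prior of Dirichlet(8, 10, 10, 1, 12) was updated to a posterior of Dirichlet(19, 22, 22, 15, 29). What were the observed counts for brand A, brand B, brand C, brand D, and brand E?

counts (11, 12, 12, 14, 17)

For a Dirichlet(α) prior with multinomial counts c, the posterior is Dirichlet(α + c) componentwise.
Counts are posterior − prior componentwise: 19−8=11, 22−10=12, 22−10=12, 15−1=14, 29−12=17.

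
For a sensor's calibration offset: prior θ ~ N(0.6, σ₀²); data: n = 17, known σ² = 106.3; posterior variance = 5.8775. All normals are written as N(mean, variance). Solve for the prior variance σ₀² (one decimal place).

For the Normal–Normal model with known σ², precisions add: τ_n = τ₀ + n/σ².
So 1/σ₀² = 1/5.8775 − 17/106.3 = 0.170140 − 0.159925 = 0.010215.
Hence σ₀² = 1/0.010215 ≈ 97.9.

σ₀² = 97.9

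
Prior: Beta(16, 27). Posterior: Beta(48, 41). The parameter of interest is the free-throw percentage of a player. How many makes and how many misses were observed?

Beta is conjugate to the binomial likelihood: posterior = Beta(α+s, β+f).
So s = 48 − 16 = 32 and f = 41 − 27 = 14.

32 makes and 14 misses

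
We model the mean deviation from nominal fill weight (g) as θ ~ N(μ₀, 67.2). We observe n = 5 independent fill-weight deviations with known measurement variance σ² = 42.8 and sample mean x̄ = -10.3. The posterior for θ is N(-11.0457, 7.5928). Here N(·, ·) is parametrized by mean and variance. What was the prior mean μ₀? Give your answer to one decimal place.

μ₀ = -16.9

With known observation variance, the Normal–Normal posterior has precision τ_n = τ₀ + n/σ² and mean μ_n = (τ₀μ₀ + (n/σ²)x̄)/τ_n.
Here τ₀ = 1/67.2 = 0.014881 and τ_data = 5/42.8 = 0.116822, so τ_n = 0.131703.
Rearranging for μ₀: μ₀ = (μ_n·τ_n − τ_data·x̄)/τ₀ = (-11.0457·0.131703 − 0.116822·-10.3) / 0.014881 = -0.251485/0.014881 ≈ -16.9.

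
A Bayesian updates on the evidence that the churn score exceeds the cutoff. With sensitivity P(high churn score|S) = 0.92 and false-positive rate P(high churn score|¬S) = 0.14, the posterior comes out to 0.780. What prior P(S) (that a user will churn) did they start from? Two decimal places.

P(S) = 0.35

In odds form, posterior odds = prior odds × likelihood ratio, so prior odds = posterior odds ÷ LR.
Posterior odds = 0.780/(1−0.780) = 3.5455. LR = 0.92/0.14 = 6.5714.
Prior odds = 3.5455/6.5714 = 0.5395, so P(S) = 0.5395/(1+0.5395) ≈ 0.35.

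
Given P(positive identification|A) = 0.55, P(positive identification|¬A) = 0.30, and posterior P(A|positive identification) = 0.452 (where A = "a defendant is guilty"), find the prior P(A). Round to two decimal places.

P(A) = 0.31

In odds form, posterior odds = prior odds × likelihood ratio, so prior odds = posterior odds ÷ LR.
Posterior odds = 0.452/(1−0.452) = 0.8248. LR = 0.55/0.30 = 1.8333.
Prior odds = 0.8248/1.8333 = 0.4499, so P(A) = 0.4499/(1+0.4499) ≈ 0.31.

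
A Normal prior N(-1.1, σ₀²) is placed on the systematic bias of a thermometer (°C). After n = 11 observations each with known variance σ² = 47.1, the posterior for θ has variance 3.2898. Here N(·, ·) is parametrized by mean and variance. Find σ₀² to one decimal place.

Posterior precision equals prior precision plus data precision: 1/σ_n² = 1/σ₀² + n/σ².
So 1/σ₀² = 1/3.2898 − 11/47.1 = 0.303970 − 0.233546 = 0.070424.
Hence σ₀² = 1/0.070424 ≈ 14.2.

σ₀² = 14.2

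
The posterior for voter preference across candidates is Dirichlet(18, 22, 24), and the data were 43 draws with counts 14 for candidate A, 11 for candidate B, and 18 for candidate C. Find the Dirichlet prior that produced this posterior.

Dirichlet(4, 11, 6)

For a Dirichlet(α) prior with multinomial counts c, the posterior is Dirichlet(α + c) componentwise.
Subtract each count from the matching posterior parameter: 18−14=4, 22−11=11, 24−18=6.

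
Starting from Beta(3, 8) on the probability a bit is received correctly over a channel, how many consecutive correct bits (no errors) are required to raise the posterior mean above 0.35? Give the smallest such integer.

After k correct bits and 0 errors the posterior is Beta(3+k, 8), with mean (3+k)/(3+8+k).
Set (3+k)/(11+k) > 0.35 and solve: k > (0.35·11 − 3)/(1 − 0.35) = 1.308.
The smallest integer exceeding 1.308 is 2, and checking k=2: (5)/(13) = 0.3846 > 0.35.

k = 2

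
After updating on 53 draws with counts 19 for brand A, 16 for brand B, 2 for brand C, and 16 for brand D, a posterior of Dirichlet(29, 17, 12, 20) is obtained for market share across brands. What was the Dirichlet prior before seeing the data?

For a Dirichlet(α) prior with multinomial counts c, the posterior is Dirichlet(α + c) componentwise.
Subtract each count from the matching posterior parameter: 29−19=10, 17−16=1, 12−2=10, 20−16=4.

Dirichlet(10, 1, 10, 4)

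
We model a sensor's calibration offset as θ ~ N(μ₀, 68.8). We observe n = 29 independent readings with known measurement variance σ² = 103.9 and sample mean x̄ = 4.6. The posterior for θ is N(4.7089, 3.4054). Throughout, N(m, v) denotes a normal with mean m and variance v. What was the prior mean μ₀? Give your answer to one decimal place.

μ₀ = 6.8

The posterior mean is a precision-weighted average: μ_n = (τ₀μ₀ + τ_data·x̄)/(τ₀+τ_data), with τ₀=1/σ₀² and τ_data=n/σ².
Here τ₀ = 1/68.8 = 0.014535 and τ_data = 29/103.9 = 0.279115, so τ_n = 0.293650.
Rearranging for μ₀: μ₀ = (μ_n·τ_n − τ_data·x̄)/τ₀ = (4.7089·0.293650 − 0.279115·4.6) / 0.014535 = 0.098839/0.014535 ≈ 6.8.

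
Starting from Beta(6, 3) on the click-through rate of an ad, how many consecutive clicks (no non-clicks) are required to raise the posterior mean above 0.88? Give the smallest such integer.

After k clicks and 0 non-clicks the posterior is Beta(6+k, 3), with mean (6+k)/(6+3+k).
Set (6+k)/(9+k) > 0.88 and solve: k > (0.88·9 − 6)/(1 − 0.88) = 16.000.
The smallest integer exceeding 16.000 is 17, and checking k=17: (23)/(26) = 0.8846 > 0.88.

k = 17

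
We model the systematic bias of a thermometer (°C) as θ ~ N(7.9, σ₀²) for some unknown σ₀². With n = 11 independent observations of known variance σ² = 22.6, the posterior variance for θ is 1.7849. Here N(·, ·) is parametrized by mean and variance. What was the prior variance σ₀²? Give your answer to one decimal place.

σ₀² = 13.6

For the Normal–Normal model with known σ², precisions add: τ_n = τ₀ + n/σ².
So 1/σ₀² = 1/1.7849 − 11/22.6 = 0.560255 − 0.486726 = 0.073529.
Hence σ₀² = 1/0.073529 ≈ 13.6.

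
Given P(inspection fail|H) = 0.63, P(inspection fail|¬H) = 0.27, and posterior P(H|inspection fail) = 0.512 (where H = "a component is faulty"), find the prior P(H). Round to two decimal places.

Bayes' rule in odds form gives O(H|E) = O(H)·[P(E|H)/P(E|¬H)], hence O(H) = O(H|E)/LR.
Posterior odds = 0.512/(1−0.512) = 1.0492. LR = 0.63/0.27 = 2.3333.
Prior odds = 1.0492/2.3333 = 0.4497, so P(H) = 0.4497/(1+0.4497) ≈ 0.31.

P(H) = 0.31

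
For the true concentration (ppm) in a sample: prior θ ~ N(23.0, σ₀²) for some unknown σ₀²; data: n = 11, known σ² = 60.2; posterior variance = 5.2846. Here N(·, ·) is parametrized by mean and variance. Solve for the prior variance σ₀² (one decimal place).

Posterior precision equals prior precision plus data precision: 1/σ_n² = 1/σ₀² + n/σ².
So 1/σ₀² = 1/5.2846 − 11/60.2 = 0.189229 − 0.182724 = 0.006505.
Hence σ₀² = 1/0.006505 ≈ 153.7.

σ₀² = 153.7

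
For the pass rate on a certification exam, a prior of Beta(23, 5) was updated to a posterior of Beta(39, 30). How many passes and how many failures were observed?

16 passes and 25 failures

Beta is conjugate to the binomial likelihood: posterior = Beta(α+s, β+f).
So s = 39 − 23 = 16 and f = 30 − 5 = 25.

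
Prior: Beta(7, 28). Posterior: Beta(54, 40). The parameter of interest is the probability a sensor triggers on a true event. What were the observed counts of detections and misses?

47 detections and 12 misses

Beta is conjugate to the binomial likelihood: posterior = Beta(α+s, β+f).
Match parameters: s=54−7=47, f=40−28=12.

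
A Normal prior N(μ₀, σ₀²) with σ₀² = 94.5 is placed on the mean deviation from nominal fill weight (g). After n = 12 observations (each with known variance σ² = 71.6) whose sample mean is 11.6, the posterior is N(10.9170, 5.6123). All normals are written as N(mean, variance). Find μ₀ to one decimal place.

The posterior mean is a precision-weighted average: μ_n = (τ₀μ₀ + τ_data·x̄)/(τ₀+τ_data), with τ₀=1/σ₀² and τ_data=n/σ².
Here τ₀ = 1/94.5 = 0.010582 and τ_data = 12/71.6 = 0.167598, so τ_n = 0.178180.
Rearranging for μ₀: μ₀ = (μ_n·τ_n − τ_data·x̄)/τ₀ = (10.9170·0.178180 − 0.167598·11.6) / 0.010582 = 0.001054/0.010582 ≈ 0.1.

μ₀ = 0.1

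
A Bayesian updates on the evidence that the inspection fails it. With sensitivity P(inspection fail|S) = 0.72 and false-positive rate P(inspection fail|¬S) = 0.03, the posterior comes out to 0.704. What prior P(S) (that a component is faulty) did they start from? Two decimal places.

P(S) = 0.09

Bayes' rule in odds form gives O(S|E) = O(S)·[P(E|S)/P(E|¬S)], hence O(S) = O(S|E)/LR.
Posterior odds = 0.704/(1−0.704) = 2.3784. LR = 0.72/0.03 = 24.0000.
Prior odds = 2.3784/24.0000 = 0.0991, so P(S) = 0.0991/(1+0.0991) ≈ 0.09.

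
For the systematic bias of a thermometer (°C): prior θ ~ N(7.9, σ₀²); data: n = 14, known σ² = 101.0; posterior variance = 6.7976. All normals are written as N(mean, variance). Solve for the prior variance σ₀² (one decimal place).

For the Normal–Normal model with known σ², precisions add: τ_n = τ₀ + n/σ².
So 1/σ₀² = 1/6.7976 − 14/101.0 = 0.147111 − 0.138614 = 0.008497.
Hence σ₀² = 1/0.008497 ≈ 117.7.

σ₀² = 117.7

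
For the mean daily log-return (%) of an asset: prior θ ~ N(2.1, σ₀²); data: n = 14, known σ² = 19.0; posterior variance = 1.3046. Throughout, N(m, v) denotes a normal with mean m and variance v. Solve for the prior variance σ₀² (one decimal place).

σ₀² = 33.7

For the Normal–Normal model with known σ², precisions add: τ_n = τ₀ + n/σ².
So 1/σ₀² = 1/1.3046 − 14/19.0 = 0.766518 − 0.736842 = 0.029676.
Hence σ₀² = 1/0.029676 ≈ 33.7.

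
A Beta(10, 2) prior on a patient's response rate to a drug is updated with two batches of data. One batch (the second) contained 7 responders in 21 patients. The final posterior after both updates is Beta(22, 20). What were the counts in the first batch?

5 responders and 4 non-responders

Sequential conjugate updates are equivalent to a single update on the pooled data, so total successes = posterior α − prior α and total failures = posterior β − prior β.
Total across both batches: 22−10=12 responders, 20−2=18 non-responders.
Subtract the second batch: 12−7=5 responders and 18−14=4 non-responders.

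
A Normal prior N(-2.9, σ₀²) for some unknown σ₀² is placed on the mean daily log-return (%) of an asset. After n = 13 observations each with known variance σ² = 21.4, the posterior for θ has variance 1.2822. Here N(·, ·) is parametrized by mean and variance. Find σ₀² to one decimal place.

For the Normal–Normal model with known σ², precisions add: τ_n = τ₀ + n/σ².
So 1/σ₀² = 1/1.2822 − 13/21.4 = 0.779910 − 0.607477 = 0.172433.
Hence σ₀² = 1/0.172433 ≈ 5.8.

σ₀² = 5.8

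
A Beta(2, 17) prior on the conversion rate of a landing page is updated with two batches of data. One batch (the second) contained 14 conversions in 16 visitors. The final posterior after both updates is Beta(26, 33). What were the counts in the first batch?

10 conversions and 14 bounces

Because Beta–binomial updating is additive in the counts, the combined data contributed (α_post−α_prior, β_post−β_prior) successes and failures.
Total across both batches: 26−2=24 conversions, 33−17=16 bounces.
Subtract the second batch: 24−14=10 conversions and 16−2=14 bounces.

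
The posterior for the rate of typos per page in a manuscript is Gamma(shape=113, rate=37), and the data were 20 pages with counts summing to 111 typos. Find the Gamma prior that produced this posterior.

Gamma–Poisson conjugacy: posterior shape = α + Σxᵢ, posterior rate = β + n.
So α = 113 − 111 = 2 and β = 37 − 20 = 17.

Gamma(shape=2, rate=17)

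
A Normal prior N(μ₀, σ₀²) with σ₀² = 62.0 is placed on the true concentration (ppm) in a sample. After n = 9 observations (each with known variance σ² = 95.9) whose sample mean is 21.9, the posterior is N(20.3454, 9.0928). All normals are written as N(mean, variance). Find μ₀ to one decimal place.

With known observation variance, the Normal–Normal posterior has precision τ_n = τ₀ + n/σ² and mean μ_n = (τ₀μ₀ + (n/σ²)x̄)/τ_n.
Here τ₀ = 1/62.0 = 0.016129 and τ_data = 9/95.9 = 0.093848, so τ_n = 0.109977.
Rearranging for μ₀: μ₀ = (μ_n·τ_n − τ_data·x̄)/τ₀ = (20.3454·0.109977 − 0.093848·21.9) / 0.016129 = 0.182255/0.016129 ≈ 11.3.

μ₀ = 11.3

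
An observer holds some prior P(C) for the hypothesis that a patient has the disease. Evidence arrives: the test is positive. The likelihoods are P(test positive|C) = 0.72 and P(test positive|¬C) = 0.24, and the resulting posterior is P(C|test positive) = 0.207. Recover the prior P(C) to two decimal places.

Bayes' rule in odds form gives O(C|E) = O(C)·[P(E|C)/P(E|¬C)], hence O(C) = O(C|E)/LR.
Posterior odds = 0.207/(1−0.207) = 0.2610. LR = 0.72/0.24 = 3.0000.
Prior odds = 0.2610/3.0000 = 0.0870, so P(C) = 0.0870/(1+0.0870) ≈ 0.08.

P(C) = 0.08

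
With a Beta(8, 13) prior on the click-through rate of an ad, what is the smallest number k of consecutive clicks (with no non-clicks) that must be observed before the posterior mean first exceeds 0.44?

After k clicks and 0 non-clicks the posterior is Beta(8+k, 13), with mean (8+k)/(8+13+k).
Set (8+k)/(21+k) > 0.44 and solve: k > (0.44·21 − 8)/(1 − 0.44) = 2.214.
The smallest integer exceeding 2.214 is 3, and checking k=3: (11)/(24) = 0.4583 > 0.44.

k = 3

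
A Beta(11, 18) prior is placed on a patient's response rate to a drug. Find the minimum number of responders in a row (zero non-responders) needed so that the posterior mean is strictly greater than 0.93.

After k responders and 0 non-responders the posterior is Beta(11+k, 18), with mean (11+k)/(11+18+k).
Set (11+k)/(29+k) > 0.93 and solve: k > (0.93·29 − 11)/(1 − 0.93) = 228.143.
The smallest integer exceeding 228.143 is 229, and checking k=229: (240)/(258) = 0.9302 > 0.93.

k = 229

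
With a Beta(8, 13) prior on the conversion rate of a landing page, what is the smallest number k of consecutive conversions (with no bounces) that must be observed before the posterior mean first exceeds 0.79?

k = 41

After k conversions and 0 bounces the posterior is Beta(8+k, 13), with mean (8+k)/(8+13+k).
Set (8+k)/(21+k) > 0.79 and solve: k > (0.79·21 − 8)/(1 − 0.79) = 40.905.
The smallest integer exceeding 40.905 is 41.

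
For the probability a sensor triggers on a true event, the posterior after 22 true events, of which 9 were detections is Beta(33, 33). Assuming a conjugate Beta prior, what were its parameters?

Beta(24, 20)

Beta is conjugate to the binomial likelihood: posterior = Beta(a+s, b+f).
So a = 33 − 9 = 24 and b = 33 − 13 = 20.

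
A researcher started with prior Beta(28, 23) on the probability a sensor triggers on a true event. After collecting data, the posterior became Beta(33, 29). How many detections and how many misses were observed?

5 detections and 6 misses

Beta is conjugate to the binomial likelihood: posterior = Beta(a+s, b+f).
So s = 33 − 28 = 5 and f = 29 − 23 = 6.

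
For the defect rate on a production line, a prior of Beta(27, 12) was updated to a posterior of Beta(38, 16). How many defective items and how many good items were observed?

Beta is conjugate to the binomial likelihood: posterior = Beta(a+s, b+f).
Match parameters: s=38−27=11, f=16−12=4.

11 defective items and 4 good items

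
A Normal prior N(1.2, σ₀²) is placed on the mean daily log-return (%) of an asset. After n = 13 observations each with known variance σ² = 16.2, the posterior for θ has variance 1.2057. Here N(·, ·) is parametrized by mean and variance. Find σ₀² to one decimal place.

σ₀² = 37.1

Posterior precision equals prior precision plus data precision: 1/σ_n² = 1/σ₀² + n/σ².
So 1/σ₀² = 1/1.2057 − 13/16.2 = 0.829394 − 0.802469 = 0.026925.
Hence σ₀² = 1/0.026925 ≈ 37.1.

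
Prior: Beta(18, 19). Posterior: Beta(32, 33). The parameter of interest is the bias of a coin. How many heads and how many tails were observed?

14 heads and 14 tails

Under Beta–binomial conjugacy the posterior parameters are (a+s, b+f).
So s = 32 − 18 = 14 and f = 33 − 19 = 14.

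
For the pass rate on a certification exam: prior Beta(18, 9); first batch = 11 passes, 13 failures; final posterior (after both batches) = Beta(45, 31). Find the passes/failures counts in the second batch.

16 passes and 9 failures

Sequential conjugate updates are equivalent to a single update on the pooled data, so total successes = posterior α − prior α and total failures = posterior β − prior β.
Total across both batches: 45−18=27 passes, 31−9=22 failures.
Subtract the first batch: 27−11=16 passes and 22−13=9 failures.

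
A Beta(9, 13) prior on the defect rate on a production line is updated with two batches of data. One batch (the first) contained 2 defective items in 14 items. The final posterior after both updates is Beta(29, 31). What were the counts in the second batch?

18 defective items and 6 good items

Sequential conjugate updates are equivalent to a single update on the pooled data, so total successes = posterior α − prior α and total failures = posterior β − prior β.
Total across both batches: 29−9=20 defective items, 31−13=18 good items.
Subtract the first batch: 20−2=18 defective items and 18−12=6 good items.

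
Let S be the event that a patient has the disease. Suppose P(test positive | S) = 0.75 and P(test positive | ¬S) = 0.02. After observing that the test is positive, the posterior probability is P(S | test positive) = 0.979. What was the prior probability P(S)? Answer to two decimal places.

P(S) = 0.55

Bayes' rule in odds form gives O(S|E) = O(S)·[P(E|S)/P(E|¬S)], hence O(S) = O(S|E)/LR.
Posterior odds = 0.979/(1−0.979) = 46.6190. LR = 0.75/0.02 = 37.5000.
Prior odds = 46.6190/37.5000 = 1.2432, so P(S) = 1.2432/(1+1.2432) ≈ 0.55.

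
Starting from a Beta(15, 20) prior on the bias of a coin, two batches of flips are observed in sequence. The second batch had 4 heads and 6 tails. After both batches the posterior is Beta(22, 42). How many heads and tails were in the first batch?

Because Beta–binomial updating is additive in the counts, the combined data contributed (α_post−α_prior, β_post−β_prior) successes and failures.
Total across both batches: 22−15=7 heads, 42−20=22 tails.
Subtract the second batch: 7−4=3 heads and 22−6=16 tails.

3 heads and 16 tails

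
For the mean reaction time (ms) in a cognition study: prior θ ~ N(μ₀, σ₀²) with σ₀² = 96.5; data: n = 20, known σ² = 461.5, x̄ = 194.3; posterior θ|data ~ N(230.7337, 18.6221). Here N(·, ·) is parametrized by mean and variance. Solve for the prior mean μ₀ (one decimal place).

The posterior mean is a precision-weighted average: μ_n = (τ₀μ₀ + τ_data·x̄)/(τ₀+τ_data), with τ₀=1/σ₀² and τ_data=n/σ².
Here τ₀ = 1/96.5 = 0.010363 and τ_data = 20/461.5 = 0.043337, so τ_n = 0.053700.
Rearranging for μ₀: μ₀ = (μ_n·τ_n − τ_data·x̄)/τ₀ = (230.7337·0.053700 − 0.043337·194.3) / 0.010363 = 3.970021/0.010363 ≈ 383.1.

μ₀ = 383.1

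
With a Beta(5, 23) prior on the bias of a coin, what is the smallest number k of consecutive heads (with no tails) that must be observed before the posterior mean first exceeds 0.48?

k = 17

After k heads and 0 tails the posterior is Beta(5+k, 23), with mean (5+k)/(5+23+k).
Set (5+k)/(28+k) > 0.48 and solve: k > (0.48·28 − 5)/(1 − 0.48) = 16.231.
The smallest integer exceeding 16.231 is 17, and checking k=17: (22)/(45) = 0.4889 > 0.48.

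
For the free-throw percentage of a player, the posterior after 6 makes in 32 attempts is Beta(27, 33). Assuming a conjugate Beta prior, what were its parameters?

Beta is conjugate to the binomial likelihood: posterior = Beta(α+s, β+f).
So α = 27 − 6 = 21 and β = 33 − 26 = 7.

Beta(21, 7)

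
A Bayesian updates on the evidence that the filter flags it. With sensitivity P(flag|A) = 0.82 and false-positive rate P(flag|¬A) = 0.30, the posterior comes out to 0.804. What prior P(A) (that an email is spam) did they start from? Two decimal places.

P(A) = 0.60

Bayes' rule in odds form gives O(A|E) = O(A)·[P(E|A)/P(E|¬A)], hence O(A) = O(A|E)/LR.
Posterior odds = 0.804/(1−0.804) = 4.1020. LR = 0.82/0.30 = 2.7333.
Prior odds = 4.1020/2.7333 = 1.5008, so P(A) = 1.5008/(1+1.5008) ≈ 0.60.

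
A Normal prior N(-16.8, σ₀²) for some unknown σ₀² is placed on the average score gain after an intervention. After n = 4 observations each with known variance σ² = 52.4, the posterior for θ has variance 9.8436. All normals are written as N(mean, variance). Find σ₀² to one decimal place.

σ₀² = 39.6

For the Normal–Normal model with known σ², precisions add: τ_n = τ₀ + n/σ².
So 1/σ₀² = 1/9.8436 − 4/52.4 = 0.101589 − 0.076336 = 0.025253.
Hence σ₀² = 1/0.025253 ≈ 39.6.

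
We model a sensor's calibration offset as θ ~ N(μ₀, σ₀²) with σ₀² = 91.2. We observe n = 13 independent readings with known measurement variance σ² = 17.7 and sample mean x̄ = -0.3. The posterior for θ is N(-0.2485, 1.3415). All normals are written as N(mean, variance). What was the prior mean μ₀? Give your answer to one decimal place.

μ₀ = 3.2

With known observation variance, the Normal–Normal posterior has precision τ_n = τ₀ + n/σ² and mean μ_n = (τ₀μ₀ + (n/σ²)x̄)/τ_n.
Here τ₀ = 1/91.2 = 0.010965 and τ_data = 13/17.7 = 0.734463, so τ_n = 0.745428.
Rearranging for μ₀: μ₀ = (μ_n·τ_n − τ_data·x̄)/τ₀ = (-0.2485·0.745428 − 0.734463·-0.3) / 0.010965 = 0.035100/0.010965 ≈ 3.2.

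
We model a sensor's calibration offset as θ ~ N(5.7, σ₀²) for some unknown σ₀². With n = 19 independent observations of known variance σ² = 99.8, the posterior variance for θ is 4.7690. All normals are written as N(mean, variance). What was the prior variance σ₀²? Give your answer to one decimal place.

σ₀² = 51.8

Posterior precision equals prior precision plus data precision: 1/σ_n² = 1/σ₀² + n/σ².
So 1/σ₀² = 1/4.7690 − 19/99.8 = 0.209688 − 0.190381 = 0.019307.
Hence σ₀² = 1/0.019307 ≈ 51.8.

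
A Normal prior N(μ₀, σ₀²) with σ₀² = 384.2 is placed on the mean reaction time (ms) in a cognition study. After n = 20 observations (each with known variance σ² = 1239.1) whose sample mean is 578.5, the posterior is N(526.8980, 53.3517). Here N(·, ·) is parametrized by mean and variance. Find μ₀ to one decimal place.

With known observation variance, the Normal–Normal posterior has precision τ_n = τ₀ + n/σ² and mean μ_n = (τ₀μ₀ + (n/σ²)x̄)/τ_n.
Here τ₀ = 1/384.2 = 0.002603 and τ_data = 20/1239.1 = 0.016141, so τ_n = 0.018744.
Rearranging for μ₀: μ₀ = (μ_n·τ_n − τ_data·x̄)/τ₀ = (526.8980·0.018744 − 0.016141·578.5) / 0.002603 = 0.538608/0.002603 ≈ 206.9.

μ₀ = 206.9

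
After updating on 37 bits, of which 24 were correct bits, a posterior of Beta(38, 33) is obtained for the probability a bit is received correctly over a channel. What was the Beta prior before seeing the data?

A Beta(α, β) prior with s successes and f failures in binomial data gives a Beta(α+s, β+f) posterior.
So α = 38 − 24 = 14 and β = 33 − 13 = 20.

Beta(14, 20)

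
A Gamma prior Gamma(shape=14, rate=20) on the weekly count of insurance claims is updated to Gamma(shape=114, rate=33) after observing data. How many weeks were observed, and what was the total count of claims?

Gamma–Poisson conjugacy: posterior shape = α + Σxᵢ, posterior rate = β + n.
Matching: Σxᵢ = 114 − 14 = 100 and n = 33 − 20 = 13.

n = 13 weeks with total 100 claims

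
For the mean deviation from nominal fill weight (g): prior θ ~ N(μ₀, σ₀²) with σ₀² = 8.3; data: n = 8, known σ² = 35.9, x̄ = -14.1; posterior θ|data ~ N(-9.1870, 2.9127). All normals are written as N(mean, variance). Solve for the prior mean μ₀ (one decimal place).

μ₀ = -0.1

With known observation variance, the Normal–Normal posterior has precision τ_n = τ₀ + n/σ² and mean μ_n = (τ₀μ₀ + (n/σ²)x̄)/τ_n.
Here τ₀ = 1/8.3 = 0.120482 and τ_data = 8/35.9 = 0.222841, so τ_n = 0.343323.
Rearranging for μ₀: μ₀ = (μ_n·τ_n − τ_data·x̄)/τ₀ = (-9.1870·0.343323 − 0.222841·-14.1) / 0.120482 = -0.012050/0.120482 ≈ -0.1.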